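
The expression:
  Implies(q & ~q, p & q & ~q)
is always true.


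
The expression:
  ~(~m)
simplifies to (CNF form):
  m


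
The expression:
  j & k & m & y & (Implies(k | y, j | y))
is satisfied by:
  {m: True, j: True, y: True, k: True}


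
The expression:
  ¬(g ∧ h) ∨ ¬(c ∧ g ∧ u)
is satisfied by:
  {h: False, c: False, u: False, g: False}
  {g: True, h: False, c: False, u: False}
  {u: True, h: False, c: False, g: False}
  {g: True, u: True, h: False, c: False}
  {c: True, g: False, h: False, u: False}
  {g: True, c: True, h: False, u: False}
  {u: True, c: True, g: False, h: False}
  {g: True, u: True, c: True, h: False}
  {h: True, u: False, c: False, g: False}
  {g: True, h: True, u: False, c: False}
  {u: True, h: True, g: False, c: False}
  {g: True, u: True, h: True, c: False}
  {c: True, h: True, u: False, g: False}
  {g: True, c: True, h: True, u: False}
  {u: True, c: True, h: True, g: False}


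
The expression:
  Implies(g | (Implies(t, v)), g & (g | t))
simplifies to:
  g | (t & ~v)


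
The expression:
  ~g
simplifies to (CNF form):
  ~g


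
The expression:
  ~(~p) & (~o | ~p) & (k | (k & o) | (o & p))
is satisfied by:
  {p: True, k: True, o: False}


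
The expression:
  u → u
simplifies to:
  True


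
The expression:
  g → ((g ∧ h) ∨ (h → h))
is always true.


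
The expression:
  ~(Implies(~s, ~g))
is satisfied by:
  {g: True, s: False}


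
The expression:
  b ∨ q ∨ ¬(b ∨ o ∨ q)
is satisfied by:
  {b: True, q: True, o: False}
  {b: True, o: False, q: False}
  {q: True, o: False, b: False}
  {q: False, o: False, b: False}
  {b: True, q: True, o: True}
  {b: True, o: True, q: False}
  {q: True, o: True, b: False}


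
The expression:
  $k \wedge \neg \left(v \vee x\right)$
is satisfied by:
  {k: True, x: False, v: False}


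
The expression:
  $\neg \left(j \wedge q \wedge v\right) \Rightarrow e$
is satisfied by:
  {e: True, j: True, v: True, q: True}
  {e: True, j: True, v: True, q: False}
  {e: True, j: True, q: True, v: False}
  {e: True, j: True, q: False, v: False}
  {e: True, v: True, q: True, j: False}
  {e: True, v: True, q: False, j: False}
  {e: True, v: False, q: True, j: False}
  {e: True, v: False, q: False, j: False}
  {j: True, v: True, q: True, e: False}


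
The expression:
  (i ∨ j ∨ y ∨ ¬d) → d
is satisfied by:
  {d: True}


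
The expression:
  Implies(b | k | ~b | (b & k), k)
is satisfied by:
  {k: True}


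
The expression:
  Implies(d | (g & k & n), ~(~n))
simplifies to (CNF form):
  n | ~d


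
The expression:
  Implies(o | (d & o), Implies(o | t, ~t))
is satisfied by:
  {o: False, t: False}
  {t: True, o: False}
  {o: True, t: False}


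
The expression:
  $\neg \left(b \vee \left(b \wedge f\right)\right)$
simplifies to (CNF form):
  $\neg b$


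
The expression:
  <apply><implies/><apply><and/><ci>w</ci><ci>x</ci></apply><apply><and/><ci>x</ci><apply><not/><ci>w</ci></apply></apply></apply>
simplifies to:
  <apply><or/><apply><not/><ci>w</ci></apply><apply><not/><ci>x</ci></apply></apply>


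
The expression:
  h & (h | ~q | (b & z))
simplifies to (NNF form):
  h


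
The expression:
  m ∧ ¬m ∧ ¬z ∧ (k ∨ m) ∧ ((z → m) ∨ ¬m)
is never true.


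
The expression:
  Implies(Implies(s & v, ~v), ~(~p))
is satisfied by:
  {v: True, p: True, s: True}
  {v: True, p: True, s: False}
  {p: True, s: True, v: False}
  {p: True, s: False, v: False}
  {v: True, s: True, p: False}


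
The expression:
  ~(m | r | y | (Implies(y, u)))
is never true.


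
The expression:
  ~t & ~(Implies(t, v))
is never true.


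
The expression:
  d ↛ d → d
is always true.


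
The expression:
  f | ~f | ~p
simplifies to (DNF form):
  True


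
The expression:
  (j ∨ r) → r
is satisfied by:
  {r: True, j: False}
  {j: False, r: False}
  {j: True, r: True}


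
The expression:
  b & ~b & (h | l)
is never true.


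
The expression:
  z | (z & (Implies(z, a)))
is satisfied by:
  {z: True}


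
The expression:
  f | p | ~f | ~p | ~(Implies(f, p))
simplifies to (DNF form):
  True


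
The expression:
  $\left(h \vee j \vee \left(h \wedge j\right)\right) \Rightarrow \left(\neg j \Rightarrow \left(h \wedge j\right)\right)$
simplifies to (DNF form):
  $j \vee \neg h$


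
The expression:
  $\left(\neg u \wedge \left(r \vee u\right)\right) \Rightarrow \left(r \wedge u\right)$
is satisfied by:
  {u: True, r: False}
  {r: False, u: False}
  {r: True, u: True}


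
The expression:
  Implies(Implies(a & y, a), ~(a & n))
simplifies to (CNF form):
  ~a | ~n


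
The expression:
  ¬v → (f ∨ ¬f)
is always true.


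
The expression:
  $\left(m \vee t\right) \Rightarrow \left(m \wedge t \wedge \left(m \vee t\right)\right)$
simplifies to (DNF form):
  $\left(m \wedge t\right) \vee \left(\neg m \wedge \neg t\right)$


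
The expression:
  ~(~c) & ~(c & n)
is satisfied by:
  {c: True, n: False}


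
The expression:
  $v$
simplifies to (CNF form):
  $v$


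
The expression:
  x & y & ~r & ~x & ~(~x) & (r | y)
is never true.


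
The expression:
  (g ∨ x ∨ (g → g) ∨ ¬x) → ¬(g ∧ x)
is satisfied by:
  {g: False, x: False}
  {x: True, g: False}
  {g: True, x: False}


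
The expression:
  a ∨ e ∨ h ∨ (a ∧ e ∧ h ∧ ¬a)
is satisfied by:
  {a: True, e: True, h: True}
  {a: True, e: True, h: False}
  {a: True, h: True, e: False}
  {a: True, h: False, e: False}
  {e: True, h: True, a: False}
  {e: True, h: False, a: False}
  {h: True, e: False, a: False}


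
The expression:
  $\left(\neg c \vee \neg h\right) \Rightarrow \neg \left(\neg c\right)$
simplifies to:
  $c$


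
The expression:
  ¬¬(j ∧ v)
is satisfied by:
  {j: True, v: True}


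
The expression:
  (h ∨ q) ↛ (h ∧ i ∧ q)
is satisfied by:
  {q: True, h: False, i: False}
  {i: True, q: True, h: False}
  {q: True, h: True, i: False}
  {h: True, i: False, q: False}
  {i: True, h: True, q: False}


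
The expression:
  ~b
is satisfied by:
  {b: False}


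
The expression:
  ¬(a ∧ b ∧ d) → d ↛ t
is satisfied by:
  {a: True, d: True, b: True, t: False}
  {a: True, d: True, b: False, t: False}
  {d: True, b: True, a: False, t: False}
  {d: True, a: False, b: False, t: False}
  {a: True, t: True, d: True, b: True}


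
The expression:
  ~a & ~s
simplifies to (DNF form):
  ~a & ~s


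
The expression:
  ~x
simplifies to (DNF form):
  ~x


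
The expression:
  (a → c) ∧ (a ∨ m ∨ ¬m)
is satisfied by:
  {c: True, a: False}
  {a: False, c: False}
  {a: True, c: True}


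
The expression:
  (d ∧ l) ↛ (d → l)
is never true.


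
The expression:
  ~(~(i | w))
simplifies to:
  i | w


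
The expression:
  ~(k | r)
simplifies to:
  ~k & ~r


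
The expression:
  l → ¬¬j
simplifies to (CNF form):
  j ∨ ¬l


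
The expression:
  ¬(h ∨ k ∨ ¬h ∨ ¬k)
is never true.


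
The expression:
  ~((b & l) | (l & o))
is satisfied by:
  {o: False, l: False, b: False}
  {b: True, o: False, l: False}
  {o: True, b: False, l: False}
  {b: True, o: True, l: False}
  {l: True, b: False, o: False}


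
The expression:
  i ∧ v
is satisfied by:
  {i: True, v: True}


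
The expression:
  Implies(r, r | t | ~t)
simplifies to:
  True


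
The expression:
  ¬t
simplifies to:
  ¬t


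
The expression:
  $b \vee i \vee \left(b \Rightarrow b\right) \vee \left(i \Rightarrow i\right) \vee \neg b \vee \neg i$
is always true.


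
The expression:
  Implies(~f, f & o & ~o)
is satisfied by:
  {f: True}


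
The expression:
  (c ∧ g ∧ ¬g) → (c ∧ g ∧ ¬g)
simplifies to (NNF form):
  True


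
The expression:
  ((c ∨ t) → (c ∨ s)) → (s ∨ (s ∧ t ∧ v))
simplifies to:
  s ∨ (t ∧ ¬c)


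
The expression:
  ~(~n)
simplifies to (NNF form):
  n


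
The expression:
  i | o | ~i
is always true.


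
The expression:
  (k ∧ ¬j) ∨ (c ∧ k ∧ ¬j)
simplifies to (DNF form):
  k ∧ ¬j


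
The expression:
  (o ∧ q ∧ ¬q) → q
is always true.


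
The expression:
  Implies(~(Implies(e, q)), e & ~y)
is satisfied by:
  {q: True, e: False, y: False}
  {e: False, y: False, q: False}
  {y: True, q: True, e: False}
  {y: True, e: False, q: False}
  {q: True, e: True, y: False}
  {e: True, q: False, y: False}
  {y: True, e: True, q: True}


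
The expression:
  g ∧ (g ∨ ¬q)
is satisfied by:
  {g: True}


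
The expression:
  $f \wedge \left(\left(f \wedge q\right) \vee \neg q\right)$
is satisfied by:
  {f: True}


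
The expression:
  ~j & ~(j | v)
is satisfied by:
  {v: False, j: False}


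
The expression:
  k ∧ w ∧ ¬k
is never true.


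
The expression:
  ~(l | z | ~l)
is never true.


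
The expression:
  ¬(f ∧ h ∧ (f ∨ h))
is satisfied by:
  {h: False, f: False}
  {f: True, h: False}
  {h: True, f: False}


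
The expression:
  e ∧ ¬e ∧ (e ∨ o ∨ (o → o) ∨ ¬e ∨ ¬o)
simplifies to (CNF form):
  False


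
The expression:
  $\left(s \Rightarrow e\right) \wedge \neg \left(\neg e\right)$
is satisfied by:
  {e: True}


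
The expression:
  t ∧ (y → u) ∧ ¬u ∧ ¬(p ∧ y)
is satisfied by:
  {t: True, u: False, y: False}


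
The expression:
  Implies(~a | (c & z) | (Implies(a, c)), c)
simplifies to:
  a | c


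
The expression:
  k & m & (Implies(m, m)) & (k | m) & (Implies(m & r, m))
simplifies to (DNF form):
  k & m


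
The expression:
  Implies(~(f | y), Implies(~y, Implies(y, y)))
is always true.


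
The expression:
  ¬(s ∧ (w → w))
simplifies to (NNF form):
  ¬s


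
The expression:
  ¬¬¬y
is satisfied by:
  {y: False}


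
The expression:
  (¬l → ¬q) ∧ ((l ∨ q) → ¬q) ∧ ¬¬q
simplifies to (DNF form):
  False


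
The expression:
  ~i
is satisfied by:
  {i: False}


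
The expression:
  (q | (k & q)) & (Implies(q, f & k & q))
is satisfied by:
  {f: True, q: True, k: True}


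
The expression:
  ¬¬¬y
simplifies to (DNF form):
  ¬y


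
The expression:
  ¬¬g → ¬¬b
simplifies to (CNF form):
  b ∨ ¬g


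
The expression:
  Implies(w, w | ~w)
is always true.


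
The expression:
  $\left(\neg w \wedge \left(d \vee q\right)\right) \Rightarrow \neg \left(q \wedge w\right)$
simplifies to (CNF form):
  $\text{True}$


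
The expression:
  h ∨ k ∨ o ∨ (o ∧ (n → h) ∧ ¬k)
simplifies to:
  h ∨ k ∨ o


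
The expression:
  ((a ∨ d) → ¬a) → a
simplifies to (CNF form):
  a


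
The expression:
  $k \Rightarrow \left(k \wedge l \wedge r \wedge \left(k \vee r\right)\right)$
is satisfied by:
  {l: True, r: True, k: False}
  {l: True, r: False, k: False}
  {r: True, l: False, k: False}
  {l: False, r: False, k: False}
  {l: True, k: True, r: True}


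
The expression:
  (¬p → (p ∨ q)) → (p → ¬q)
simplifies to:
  ¬p ∨ ¬q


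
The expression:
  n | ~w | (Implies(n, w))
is always true.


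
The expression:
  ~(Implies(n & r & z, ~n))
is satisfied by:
  {r: True, z: True, n: True}


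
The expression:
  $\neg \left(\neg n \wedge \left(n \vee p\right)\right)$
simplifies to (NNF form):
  $n \vee \neg p$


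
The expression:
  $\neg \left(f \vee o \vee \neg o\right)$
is never true.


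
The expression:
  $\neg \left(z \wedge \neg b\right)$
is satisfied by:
  {b: True, z: False}
  {z: False, b: False}
  {z: True, b: True}


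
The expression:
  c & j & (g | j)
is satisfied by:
  {c: True, j: True}


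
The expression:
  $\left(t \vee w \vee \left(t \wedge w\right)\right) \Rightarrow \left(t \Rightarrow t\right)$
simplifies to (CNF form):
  $\text{True}$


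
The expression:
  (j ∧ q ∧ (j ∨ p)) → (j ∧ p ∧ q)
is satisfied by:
  {p: True, q: False, j: False}
  {p: False, q: False, j: False}
  {j: True, p: True, q: False}
  {j: True, p: False, q: False}
  {q: True, p: True, j: False}
  {q: True, p: False, j: False}
  {q: True, j: True, p: True}


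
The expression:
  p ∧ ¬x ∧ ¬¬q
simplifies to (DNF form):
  p ∧ q ∧ ¬x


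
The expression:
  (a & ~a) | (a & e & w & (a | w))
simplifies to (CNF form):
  a & e & w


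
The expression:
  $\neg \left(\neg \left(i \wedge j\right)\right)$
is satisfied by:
  {i: True, j: True}


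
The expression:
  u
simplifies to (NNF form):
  u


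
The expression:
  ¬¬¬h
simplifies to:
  ¬h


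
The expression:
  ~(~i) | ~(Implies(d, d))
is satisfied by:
  {i: True}


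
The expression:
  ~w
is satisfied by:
  {w: False}


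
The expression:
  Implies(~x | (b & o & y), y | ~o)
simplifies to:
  x | y | ~o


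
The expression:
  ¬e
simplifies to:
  ¬e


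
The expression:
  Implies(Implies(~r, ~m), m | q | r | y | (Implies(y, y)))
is always true.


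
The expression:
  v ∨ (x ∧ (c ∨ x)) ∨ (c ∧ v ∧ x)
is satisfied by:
  {x: True, v: True}
  {x: True, v: False}
  {v: True, x: False}


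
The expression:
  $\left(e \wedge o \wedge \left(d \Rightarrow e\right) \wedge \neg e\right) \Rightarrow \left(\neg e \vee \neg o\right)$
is always true.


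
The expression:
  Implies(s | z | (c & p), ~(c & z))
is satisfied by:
  {c: False, z: False}
  {z: True, c: False}
  {c: True, z: False}


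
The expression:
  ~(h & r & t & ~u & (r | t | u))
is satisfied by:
  {u: True, h: False, t: False, r: False}
  {r: False, h: False, u: False, t: False}
  {r: True, u: True, h: False, t: False}
  {r: True, h: False, u: False, t: False}
  {t: True, u: True, r: False, h: False}
  {t: True, r: False, h: False, u: False}
  {t: True, r: True, u: True, h: False}
  {t: True, r: True, h: False, u: False}
  {u: True, h: True, t: False, r: False}
  {h: True, t: False, u: False, r: False}
  {r: True, h: True, u: True, t: False}
  {r: True, h: True, t: False, u: False}
  {u: True, h: True, t: True, r: False}
  {h: True, t: True, r: False, u: False}
  {r: True, h: True, t: True, u: True}


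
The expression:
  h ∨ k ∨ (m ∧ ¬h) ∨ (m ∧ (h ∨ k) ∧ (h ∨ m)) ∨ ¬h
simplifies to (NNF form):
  True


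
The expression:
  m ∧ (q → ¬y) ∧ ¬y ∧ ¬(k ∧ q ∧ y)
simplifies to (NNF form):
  m ∧ ¬y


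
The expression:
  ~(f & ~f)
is always true.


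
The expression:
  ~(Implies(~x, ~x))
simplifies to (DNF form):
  False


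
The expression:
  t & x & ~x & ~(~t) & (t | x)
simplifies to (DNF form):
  False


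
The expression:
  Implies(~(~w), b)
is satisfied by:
  {b: True, w: False}
  {w: False, b: False}
  {w: True, b: True}


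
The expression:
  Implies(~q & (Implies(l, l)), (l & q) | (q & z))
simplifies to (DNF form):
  q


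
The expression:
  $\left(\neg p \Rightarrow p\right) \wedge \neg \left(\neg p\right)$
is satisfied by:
  {p: True}


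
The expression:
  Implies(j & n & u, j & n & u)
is always true.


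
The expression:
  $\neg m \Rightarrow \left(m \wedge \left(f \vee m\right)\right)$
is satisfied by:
  {m: True}


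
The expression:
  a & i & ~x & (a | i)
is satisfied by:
  {a: True, i: True, x: False}


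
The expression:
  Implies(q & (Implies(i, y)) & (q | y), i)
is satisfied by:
  {i: True, q: False}
  {q: False, i: False}
  {q: True, i: True}


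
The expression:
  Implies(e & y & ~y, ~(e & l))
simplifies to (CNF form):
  True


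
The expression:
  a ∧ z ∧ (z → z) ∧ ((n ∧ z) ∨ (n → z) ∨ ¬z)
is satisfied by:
  {a: True, z: True}


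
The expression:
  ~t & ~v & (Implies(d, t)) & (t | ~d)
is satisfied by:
  {d: False, v: False, t: False}


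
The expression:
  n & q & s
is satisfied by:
  {s: True, q: True, n: True}


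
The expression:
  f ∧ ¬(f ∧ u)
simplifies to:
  f ∧ ¬u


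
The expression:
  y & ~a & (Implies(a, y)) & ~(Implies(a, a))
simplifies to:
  False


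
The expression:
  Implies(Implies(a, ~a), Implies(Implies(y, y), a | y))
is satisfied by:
  {a: True, y: True}
  {a: True, y: False}
  {y: True, a: False}


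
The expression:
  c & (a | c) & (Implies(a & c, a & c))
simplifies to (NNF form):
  c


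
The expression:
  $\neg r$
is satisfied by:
  {r: False}


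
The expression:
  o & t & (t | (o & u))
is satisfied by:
  {t: True, o: True}


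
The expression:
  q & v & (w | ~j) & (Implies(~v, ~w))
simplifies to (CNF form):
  q & v & (w | ~j)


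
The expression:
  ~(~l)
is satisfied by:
  {l: True}


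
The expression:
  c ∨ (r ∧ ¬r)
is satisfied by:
  {c: True}


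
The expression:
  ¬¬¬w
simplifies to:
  ¬w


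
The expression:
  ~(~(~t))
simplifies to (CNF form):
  ~t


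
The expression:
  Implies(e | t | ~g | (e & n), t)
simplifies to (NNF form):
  t | (g & ~e)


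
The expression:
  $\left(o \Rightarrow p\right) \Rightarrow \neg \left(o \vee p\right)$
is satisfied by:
  {p: False}


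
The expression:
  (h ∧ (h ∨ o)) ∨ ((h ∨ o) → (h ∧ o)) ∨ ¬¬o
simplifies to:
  True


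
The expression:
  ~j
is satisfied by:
  {j: False}


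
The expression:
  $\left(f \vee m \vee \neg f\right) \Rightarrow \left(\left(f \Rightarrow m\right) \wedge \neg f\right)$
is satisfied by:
  {f: False}


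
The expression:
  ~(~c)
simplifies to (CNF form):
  c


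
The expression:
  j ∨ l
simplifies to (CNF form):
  j ∨ l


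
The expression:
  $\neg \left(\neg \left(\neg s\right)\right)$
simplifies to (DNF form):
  $\neg s$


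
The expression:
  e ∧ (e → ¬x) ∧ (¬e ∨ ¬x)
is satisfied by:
  {e: True, x: False}


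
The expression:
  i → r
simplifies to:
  r ∨ ¬i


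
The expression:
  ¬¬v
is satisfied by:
  {v: True}


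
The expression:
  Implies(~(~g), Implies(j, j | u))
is always true.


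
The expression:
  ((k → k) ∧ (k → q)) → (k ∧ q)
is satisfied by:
  {k: True}


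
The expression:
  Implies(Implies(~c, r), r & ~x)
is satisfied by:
  {c: False, x: False, r: False}
  {r: True, c: False, x: False}
  {x: True, c: False, r: False}
  {r: True, c: True, x: False}


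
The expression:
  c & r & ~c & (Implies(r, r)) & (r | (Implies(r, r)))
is never true.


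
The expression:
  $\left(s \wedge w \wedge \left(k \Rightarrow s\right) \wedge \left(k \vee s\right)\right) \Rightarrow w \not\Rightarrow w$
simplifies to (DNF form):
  $\neg s \vee \neg w$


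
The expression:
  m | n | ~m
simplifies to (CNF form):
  True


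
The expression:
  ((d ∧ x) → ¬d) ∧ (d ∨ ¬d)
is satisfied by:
  {d: False, x: False}
  {x: True, d: False}
  {d: True, x: False}


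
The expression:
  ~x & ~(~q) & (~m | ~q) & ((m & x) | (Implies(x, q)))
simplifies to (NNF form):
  q & ~m & ~x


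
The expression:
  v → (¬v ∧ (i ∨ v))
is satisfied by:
  {v: False}


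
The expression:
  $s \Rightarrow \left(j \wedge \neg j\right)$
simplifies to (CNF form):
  $\neg s$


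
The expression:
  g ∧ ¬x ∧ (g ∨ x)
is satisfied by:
  {g: True, x: False}


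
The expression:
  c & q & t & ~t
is never true.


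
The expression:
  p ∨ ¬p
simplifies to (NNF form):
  True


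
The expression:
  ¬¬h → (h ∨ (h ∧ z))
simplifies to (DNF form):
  True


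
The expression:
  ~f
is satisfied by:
  {f: False}


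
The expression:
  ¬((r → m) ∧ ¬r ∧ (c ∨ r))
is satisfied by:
  {r: True, c: False}
  {c: False, r: False}
  {c: True, r: True}


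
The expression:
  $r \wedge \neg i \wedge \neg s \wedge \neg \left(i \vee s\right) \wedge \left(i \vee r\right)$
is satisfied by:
  {r: True, i: False, s: False}


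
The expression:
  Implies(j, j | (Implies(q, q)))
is always true.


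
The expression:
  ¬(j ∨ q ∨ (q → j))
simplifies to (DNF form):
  False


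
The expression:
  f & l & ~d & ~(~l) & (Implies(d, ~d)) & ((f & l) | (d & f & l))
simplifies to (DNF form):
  f & l & ~d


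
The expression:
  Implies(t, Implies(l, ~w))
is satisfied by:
  {l: False, t: False, w: False}
  {w: True, l: False, t: False}
  {t: True, l: False, w: False}
  {w: True, t: True, l: False}
  {l: True, w: False, t: False}
  {w: True, l: True, t: False}
  {t: True, l: True, w: False}


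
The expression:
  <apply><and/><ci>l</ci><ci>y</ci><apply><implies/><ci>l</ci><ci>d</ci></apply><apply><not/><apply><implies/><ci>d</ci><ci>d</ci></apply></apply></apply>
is never true.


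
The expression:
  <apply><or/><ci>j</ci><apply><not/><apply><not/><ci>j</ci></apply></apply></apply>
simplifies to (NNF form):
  <ci>j</ci>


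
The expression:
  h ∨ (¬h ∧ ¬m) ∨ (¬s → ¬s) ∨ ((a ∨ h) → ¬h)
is always true.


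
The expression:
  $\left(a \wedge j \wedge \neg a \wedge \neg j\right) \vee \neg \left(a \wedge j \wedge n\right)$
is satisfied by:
  {n: False, a: False, j: False}
  {j: True, n: False, a: False}
  {a: True, n: False, j: False}
  {j: True, a: True, n: False}
  {n: True, j: False, a: False}
  {j: True, n: True, a: False}
  {a: True, n: True, j: False}


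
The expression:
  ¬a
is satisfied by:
  {a: False}


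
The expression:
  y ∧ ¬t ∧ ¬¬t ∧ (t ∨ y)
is never true.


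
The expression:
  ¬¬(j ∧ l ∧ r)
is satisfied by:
  {r: True, j: True, l: True}


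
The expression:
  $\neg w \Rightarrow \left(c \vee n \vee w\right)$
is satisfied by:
  {n: True, c: True, w: True}
  {n: True, c: True, w: False}
  {n: True, w: True, c: False}
  {n: True, w: False, c: False}
  {c: True, w: True, n: False}
  {c: True, w: False, n: False}
  {w: True, c: False, n: False}


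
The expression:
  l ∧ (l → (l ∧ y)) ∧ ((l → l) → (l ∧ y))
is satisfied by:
  {y: True, l: True}


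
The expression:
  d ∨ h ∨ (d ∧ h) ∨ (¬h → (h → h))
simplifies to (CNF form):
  True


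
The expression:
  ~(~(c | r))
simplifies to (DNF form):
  c | r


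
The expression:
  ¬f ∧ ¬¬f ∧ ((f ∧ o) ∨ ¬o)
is never true.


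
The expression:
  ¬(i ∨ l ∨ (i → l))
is never true.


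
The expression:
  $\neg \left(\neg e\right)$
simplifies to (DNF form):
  $e$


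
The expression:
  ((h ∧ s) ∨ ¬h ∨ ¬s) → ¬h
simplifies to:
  ¬h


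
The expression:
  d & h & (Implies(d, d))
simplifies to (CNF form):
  d & h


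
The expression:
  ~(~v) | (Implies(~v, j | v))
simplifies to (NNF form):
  j | v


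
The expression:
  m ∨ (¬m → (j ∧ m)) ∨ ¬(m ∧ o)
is always true.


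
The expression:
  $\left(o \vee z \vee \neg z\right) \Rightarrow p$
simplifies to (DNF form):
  $p$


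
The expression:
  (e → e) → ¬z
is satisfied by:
  {z: False}


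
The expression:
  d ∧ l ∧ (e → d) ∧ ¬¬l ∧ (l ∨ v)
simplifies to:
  d ∧ l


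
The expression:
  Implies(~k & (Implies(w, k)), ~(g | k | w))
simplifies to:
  k | w | ~g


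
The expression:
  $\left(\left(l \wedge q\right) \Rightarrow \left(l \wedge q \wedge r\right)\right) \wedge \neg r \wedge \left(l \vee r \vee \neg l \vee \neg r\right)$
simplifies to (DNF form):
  $\left(\neg l \wedge \neg r\right) \vee \left(\neg q \wedge \neg r\right)$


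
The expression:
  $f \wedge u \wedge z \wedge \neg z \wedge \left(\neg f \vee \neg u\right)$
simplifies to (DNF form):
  $\text{False}$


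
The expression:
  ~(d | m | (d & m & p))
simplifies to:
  ~d & ~m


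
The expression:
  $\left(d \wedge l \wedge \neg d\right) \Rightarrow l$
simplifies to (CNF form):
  $\text{True}$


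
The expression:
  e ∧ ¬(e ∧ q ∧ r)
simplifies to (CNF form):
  e ∧ (¬q ∨ ¬r)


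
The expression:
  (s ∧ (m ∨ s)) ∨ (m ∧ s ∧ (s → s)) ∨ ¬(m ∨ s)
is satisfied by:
  {s: True, m: False}
  {m: False, s: False}
  {m: True, s: True}


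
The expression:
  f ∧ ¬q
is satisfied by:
  {f: True, q: False}


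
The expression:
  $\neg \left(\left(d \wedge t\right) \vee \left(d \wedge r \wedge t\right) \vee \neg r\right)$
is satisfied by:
  {r: True, t: False, d: False}
  {r: True, d: True, t: False}
  {r: True, t: True, d: False}


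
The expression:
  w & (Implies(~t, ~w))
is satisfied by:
  {t: True, w: True}


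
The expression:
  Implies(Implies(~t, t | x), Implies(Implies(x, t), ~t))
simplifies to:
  ~t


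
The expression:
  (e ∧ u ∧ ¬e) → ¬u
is always true.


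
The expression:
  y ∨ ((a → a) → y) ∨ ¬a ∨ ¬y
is always true.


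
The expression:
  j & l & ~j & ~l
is never true.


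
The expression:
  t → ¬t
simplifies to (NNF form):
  ¬t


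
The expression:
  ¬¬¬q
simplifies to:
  ¬q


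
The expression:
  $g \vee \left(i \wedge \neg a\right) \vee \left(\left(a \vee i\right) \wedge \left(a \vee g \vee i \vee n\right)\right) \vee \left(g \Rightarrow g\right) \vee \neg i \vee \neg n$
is always true.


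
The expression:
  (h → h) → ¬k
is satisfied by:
  {k: False}


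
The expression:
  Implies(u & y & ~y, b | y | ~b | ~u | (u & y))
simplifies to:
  True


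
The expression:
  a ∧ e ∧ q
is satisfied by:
  {a: True, e: True, q: True}


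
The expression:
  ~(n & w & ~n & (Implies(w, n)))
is always true.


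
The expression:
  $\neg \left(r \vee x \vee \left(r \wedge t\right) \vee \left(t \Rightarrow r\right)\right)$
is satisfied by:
  {t: True, x: False, r: False}


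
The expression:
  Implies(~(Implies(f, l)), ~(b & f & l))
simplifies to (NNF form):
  True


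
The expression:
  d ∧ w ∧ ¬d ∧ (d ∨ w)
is never true.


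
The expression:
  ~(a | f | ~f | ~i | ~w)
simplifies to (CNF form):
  False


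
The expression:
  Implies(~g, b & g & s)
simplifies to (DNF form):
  g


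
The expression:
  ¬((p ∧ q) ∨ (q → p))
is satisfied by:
  {q: True, p: False}


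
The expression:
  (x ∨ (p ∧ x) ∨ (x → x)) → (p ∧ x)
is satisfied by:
  {p: True, x: True}


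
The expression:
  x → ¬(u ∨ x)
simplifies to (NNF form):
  ¬x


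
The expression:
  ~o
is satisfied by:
  {o: False}


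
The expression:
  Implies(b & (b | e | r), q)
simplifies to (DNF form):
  q | ~b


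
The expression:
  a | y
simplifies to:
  a | y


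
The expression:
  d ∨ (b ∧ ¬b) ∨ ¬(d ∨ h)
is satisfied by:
  {d: True, h: False}
  {h: False, d: False}
  {h: True, d: True}


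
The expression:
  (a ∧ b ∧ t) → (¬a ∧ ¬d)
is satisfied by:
  {t: False, a: False, b: False}
  {b: True, t: False, a: False}
  {a: True, t: False, b: False}
  {b: True, a: True, t: False}
  {t: True, b: False, a: False}
  {b: True, t: True, a: False}
  {a: True, t: True, b: False}


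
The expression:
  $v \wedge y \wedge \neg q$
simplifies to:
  $v \wedge y \wedge \neg q$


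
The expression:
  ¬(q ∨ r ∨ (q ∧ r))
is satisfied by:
  {q: False, r: False}


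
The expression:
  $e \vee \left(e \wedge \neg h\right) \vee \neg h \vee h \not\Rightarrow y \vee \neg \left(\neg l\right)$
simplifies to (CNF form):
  $e \vee l \vee \neg h \vee \neg y$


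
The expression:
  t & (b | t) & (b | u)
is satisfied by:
  {t: True, b: True, u: True}
  {t: True, b: True, u: False}
  {t: True, u: True, b: False}


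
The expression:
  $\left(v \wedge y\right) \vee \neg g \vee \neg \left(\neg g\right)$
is always true.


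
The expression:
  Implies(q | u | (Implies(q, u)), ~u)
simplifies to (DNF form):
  ~u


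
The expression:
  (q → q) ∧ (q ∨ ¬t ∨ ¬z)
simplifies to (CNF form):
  q ∨ ¬t ∨ ¬z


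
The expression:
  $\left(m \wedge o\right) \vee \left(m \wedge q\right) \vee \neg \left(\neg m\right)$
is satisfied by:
  {m: True}


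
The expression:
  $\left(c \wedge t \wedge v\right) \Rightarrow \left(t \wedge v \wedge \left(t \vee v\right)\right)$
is always true.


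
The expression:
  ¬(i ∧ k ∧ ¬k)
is always true.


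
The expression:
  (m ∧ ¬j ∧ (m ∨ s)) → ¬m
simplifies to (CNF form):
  j ∨ ¬m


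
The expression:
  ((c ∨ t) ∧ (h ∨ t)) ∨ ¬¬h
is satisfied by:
  {t: True, h: True}
  {t: True, h: False}
  {h: True, t: False}


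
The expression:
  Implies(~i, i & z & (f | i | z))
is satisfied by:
  {i: True}


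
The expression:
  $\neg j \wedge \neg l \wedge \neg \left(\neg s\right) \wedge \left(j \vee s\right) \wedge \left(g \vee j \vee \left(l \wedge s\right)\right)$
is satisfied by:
  {s: True, g: True, l: False, j: False}


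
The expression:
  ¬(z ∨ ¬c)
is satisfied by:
  {c: True, z: False}


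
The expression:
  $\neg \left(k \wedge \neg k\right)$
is always true.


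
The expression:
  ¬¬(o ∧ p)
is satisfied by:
  {p: True, o: True}


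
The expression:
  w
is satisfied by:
  {w: True}


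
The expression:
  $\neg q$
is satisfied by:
  {q: False}


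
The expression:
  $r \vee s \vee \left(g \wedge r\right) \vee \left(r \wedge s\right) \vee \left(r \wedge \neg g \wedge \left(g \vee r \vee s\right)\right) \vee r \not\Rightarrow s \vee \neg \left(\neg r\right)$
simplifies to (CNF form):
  $r \vee s$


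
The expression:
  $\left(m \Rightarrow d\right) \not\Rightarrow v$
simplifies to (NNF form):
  $\neg v \wedge \left(d \vee \neg m\right)$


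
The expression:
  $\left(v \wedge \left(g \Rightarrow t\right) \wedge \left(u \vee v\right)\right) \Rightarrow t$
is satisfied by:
  {t: True, g: True, v: False}
  {t: True, v: False, g: False}
  {g: True, v: False, t: False}
  {g: False, v: False, t: False}
  {t: True, g: True, v: True}
  {t: True, v: True, g: False}
  {g: True, v: True, t: False}


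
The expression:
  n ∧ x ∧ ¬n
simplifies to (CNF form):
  False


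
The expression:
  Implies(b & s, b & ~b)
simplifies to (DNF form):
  ~b | ~s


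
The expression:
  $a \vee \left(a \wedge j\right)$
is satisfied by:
  {a: True}


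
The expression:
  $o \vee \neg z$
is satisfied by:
  {o: True, z: False}
  {z: False, o: False}
  {z: True, o: True}


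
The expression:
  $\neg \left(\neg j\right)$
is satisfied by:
  {j: True}


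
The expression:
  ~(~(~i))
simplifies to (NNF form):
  ~i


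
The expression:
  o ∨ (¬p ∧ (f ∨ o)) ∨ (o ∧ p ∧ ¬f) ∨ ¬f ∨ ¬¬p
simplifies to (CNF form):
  True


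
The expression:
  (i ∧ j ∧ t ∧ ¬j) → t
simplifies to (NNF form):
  True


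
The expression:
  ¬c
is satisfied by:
  {c: False}


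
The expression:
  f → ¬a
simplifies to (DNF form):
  ¬a ∨ ¬f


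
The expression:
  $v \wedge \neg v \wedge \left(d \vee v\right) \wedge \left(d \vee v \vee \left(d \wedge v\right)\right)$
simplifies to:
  $\text{False}$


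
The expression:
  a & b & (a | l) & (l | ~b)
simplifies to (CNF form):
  a & b & l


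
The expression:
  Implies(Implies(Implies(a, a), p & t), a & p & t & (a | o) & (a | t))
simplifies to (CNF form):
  a | ~p | ~t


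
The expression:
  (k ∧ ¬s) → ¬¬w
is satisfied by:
  {w: True, s: True, k: False}
  {w: True, k: False, s: False}
  {s: True, k: False, w: False}
  {s: False, k: False, w: False}
  {w: True, s: True, k: True}
  {w: True, k: True, s: False}
  {s: True, k: True, w: False}


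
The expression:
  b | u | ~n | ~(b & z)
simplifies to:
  True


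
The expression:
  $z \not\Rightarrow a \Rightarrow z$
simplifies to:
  $\text{True}$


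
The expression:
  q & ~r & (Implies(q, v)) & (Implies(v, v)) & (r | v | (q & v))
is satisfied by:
  {q: True, v: True, r: False}


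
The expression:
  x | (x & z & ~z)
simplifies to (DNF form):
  x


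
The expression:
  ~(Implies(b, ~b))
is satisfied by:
  {b: True}


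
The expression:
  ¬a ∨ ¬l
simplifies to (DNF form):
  ¬a ∨ ¬l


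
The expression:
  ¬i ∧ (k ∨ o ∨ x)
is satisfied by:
  {x: True, o: True, k: True, i: False}
  {x: True, o: True, k: False, i: False}
  {x: True, k: True, o: False, i: False}
  {x: True, k: False, o: False, i: False}
  {o: True, k: True, x: False, i: False}
  {o: True, k: False, x: False, i: False}
  {k: True, x: False, o: False, i: False}


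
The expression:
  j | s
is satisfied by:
  {s: True, j: True}
  {s: True, j: False}
  {j: True, s: False}


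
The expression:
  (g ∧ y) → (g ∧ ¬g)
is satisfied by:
  {g: False, y: False}
  {y: True, g: False}
  {g: True, y: False}


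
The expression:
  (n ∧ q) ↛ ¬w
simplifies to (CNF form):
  n ∧ q ∧ w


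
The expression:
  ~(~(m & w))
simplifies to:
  m & w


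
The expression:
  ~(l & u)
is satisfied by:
  {l: False, u: False}
  {u: True, l: False}
  {l: True, u: False}


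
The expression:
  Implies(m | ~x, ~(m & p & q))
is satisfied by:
  {p: False, m: False, q: False}
  {q: True, p: False, m: False}
  {m: True, p: False, q: False}
  {q: True, m: True, p: False}
  {p: True, q: False, m: False}
  {q: True, p: True, m: False}
  {m: True, p: True, q: False}


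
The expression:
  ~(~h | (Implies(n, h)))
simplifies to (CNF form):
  False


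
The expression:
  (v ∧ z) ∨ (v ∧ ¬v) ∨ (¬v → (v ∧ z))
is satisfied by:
  {v: True}


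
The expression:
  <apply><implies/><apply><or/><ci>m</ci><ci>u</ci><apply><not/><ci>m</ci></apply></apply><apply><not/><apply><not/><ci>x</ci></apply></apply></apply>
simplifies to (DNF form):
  <ci>x</ci>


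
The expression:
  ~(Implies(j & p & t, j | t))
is never true.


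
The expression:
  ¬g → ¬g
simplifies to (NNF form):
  True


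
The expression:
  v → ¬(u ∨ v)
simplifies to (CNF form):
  ¬v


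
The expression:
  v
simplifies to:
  v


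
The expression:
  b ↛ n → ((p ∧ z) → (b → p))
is always true.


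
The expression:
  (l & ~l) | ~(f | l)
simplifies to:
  ~f & ~l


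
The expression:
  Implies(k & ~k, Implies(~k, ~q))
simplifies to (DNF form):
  True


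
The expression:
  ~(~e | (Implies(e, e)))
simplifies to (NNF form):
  False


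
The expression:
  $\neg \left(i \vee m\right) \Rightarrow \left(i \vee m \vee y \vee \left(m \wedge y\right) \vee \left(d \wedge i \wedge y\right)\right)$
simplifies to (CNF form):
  $i \vee m \vee y$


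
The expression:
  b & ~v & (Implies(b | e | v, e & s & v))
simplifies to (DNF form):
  False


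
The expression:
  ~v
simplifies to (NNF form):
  ~v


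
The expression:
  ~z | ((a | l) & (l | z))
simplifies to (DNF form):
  a | l | ~z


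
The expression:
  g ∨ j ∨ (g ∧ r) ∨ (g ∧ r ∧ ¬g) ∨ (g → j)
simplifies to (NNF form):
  True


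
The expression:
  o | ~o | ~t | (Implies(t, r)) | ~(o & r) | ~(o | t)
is always true.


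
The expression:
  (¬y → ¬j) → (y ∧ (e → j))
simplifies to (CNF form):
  (j ∨ y) ∧ (j ∨ ¬e)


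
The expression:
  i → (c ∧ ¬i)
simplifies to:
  ¬i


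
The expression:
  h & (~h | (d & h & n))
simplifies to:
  d & h & n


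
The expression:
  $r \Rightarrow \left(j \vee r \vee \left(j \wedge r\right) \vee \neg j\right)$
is always true.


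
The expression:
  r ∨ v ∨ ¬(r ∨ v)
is always true.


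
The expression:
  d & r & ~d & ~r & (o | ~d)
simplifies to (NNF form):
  False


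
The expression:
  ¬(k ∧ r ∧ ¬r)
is always true.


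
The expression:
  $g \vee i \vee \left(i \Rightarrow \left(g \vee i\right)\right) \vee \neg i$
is always true.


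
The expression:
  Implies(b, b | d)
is always true.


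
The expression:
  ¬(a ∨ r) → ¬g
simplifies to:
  a ∨ r ∨ ¬g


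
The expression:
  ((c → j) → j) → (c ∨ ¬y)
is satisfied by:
  {c: True, y: False, j: False}
  {c: False, y: False, j: False}
  {j: True, c: True, y: False}
  {j: True, c: False, y: False}
  {y: True, c: True, j: False}
  {y: True, c: False, j: False}
  {y: True, j: True, c: True}


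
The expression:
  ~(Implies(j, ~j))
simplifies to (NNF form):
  j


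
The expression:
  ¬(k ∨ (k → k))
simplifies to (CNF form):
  False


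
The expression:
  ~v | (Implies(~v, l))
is always true.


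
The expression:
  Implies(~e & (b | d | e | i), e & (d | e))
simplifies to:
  e | (~b & ~d & ~i)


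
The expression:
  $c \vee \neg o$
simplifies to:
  $c \vee \neg o$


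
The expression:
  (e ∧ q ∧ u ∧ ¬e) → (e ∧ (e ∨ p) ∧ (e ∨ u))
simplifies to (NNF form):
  True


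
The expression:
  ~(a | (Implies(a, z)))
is never true.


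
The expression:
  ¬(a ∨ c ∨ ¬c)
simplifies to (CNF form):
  False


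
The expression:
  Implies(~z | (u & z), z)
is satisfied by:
  {z: True}


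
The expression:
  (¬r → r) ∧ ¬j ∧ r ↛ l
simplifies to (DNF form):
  r ∧ ¬j ∧ ¬l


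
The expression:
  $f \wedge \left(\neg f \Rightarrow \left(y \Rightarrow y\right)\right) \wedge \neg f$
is never true.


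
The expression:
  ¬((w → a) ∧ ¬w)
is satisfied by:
  {w: True}


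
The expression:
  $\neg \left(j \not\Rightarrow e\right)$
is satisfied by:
  {e: True, j: False}
  {j: False, e: False}
  {j: True, e: True}


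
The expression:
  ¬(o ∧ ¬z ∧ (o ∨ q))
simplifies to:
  z ∨ ¬o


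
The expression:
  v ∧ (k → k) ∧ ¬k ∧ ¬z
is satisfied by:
  {v: True, z: False, k: False}


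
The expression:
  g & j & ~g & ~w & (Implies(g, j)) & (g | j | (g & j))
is never true.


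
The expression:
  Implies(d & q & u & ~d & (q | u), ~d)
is always true.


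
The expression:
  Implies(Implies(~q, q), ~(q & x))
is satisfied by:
  {q: False, x: False}
  {x: True, q: False}
  {q: True, x: False}


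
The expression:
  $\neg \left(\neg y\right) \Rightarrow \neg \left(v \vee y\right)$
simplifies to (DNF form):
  $\neg y$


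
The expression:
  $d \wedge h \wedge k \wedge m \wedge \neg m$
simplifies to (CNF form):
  $\text{False}$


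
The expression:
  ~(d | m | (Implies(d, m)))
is never true.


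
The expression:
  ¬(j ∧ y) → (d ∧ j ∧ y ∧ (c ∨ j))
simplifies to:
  j ∧ y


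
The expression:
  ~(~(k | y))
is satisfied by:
  {y: True, k: True}
  {y: True, k: False}
  {k: True, y: False}


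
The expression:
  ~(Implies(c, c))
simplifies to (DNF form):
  False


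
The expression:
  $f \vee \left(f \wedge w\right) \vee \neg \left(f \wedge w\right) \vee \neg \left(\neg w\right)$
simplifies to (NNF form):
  $\text{True}$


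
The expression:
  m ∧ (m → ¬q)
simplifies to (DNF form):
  m ∧ ¬q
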